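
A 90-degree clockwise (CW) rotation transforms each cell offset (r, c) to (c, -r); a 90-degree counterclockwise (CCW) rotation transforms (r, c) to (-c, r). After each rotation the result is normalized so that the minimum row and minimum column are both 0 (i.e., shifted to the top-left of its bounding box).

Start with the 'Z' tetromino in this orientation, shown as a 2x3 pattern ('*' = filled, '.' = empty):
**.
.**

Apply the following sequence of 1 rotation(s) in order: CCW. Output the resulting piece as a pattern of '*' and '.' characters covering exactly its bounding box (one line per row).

Answer: .*
**
*.

Derivation:
Start:
**.
.**
After rotation 1 (CCW):
.*
**
*.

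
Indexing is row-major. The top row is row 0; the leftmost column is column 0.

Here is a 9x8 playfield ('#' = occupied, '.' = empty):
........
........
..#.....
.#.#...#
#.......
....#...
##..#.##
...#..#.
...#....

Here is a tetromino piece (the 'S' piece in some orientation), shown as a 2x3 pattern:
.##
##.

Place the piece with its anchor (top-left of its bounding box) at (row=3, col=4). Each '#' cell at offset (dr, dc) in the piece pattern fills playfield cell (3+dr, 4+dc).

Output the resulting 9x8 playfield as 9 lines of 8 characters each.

Answer: ........
........
..#.....
.#.#.###
#...##..
....#...
##..#.##
...#..#.
...#....

Derivation:
Fill (3+0,4+1) = (3,5)
Fill (3+0,4+2) = (3,6)
Fill (3+1,4+0) = (4,4)
Fill (3+1,4+1) = (4,5)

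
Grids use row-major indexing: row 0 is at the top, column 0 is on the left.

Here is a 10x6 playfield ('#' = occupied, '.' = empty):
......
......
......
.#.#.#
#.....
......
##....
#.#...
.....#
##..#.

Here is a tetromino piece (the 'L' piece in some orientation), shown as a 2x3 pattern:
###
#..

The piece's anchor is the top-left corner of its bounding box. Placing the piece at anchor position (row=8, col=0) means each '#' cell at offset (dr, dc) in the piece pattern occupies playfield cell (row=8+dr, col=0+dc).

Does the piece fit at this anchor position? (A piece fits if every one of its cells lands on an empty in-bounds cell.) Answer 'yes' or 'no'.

Answer: no

Derivation:
Check each piece cell at anchor (8, 0):
  offset (0,0) -> (8,0): empty -> OK
  offset (0,1) -> (8,1): empty -> OK
  offset (0,2) -> (8,2): empty -> OK
  offset (1,0) -> (9,0): occupied ('#') -> FAIL
All cells valid: no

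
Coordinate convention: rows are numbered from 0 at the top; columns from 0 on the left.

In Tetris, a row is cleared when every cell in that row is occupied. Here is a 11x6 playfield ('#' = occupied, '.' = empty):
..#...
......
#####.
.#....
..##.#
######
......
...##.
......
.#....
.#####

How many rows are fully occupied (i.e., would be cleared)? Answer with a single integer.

Check each row:
  row 0: 5 empty cells -> not full
  row 1: 6 empty cells -> not full
  row 2: 1 empty cell -> not full
  row 3: 5 empty cells -> not full
  row 4: 3 empty cells -> not full
  row 5: 0 empty cells -> FULL (clear)
  row 6: 6 empty cells -> not full
  row 7: 4 empty cells -> not full
  row 8: 6 empty cells -> not full
  row 9: 5 empty cells -> not full
  row 10: 1 empty cell -> not full
Total rows cleared: 1

Answer: 1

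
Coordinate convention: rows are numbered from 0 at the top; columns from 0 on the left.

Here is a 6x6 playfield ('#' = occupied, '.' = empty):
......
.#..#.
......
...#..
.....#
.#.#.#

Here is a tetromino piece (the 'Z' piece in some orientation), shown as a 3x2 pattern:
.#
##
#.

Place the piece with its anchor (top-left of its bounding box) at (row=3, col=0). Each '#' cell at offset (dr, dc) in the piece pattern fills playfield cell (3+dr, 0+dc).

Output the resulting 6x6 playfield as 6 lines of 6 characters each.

Answer: ......
.#..#.
......
.#.#..
##...#
##.#.#

Derivation:
Fill (3+0,0+1) = (3,1)
Fill (3+1,0+0) = (4,0)
Fill (3+1,0+1) = (4,1)
Fill (3+2,0+0) = (5,0)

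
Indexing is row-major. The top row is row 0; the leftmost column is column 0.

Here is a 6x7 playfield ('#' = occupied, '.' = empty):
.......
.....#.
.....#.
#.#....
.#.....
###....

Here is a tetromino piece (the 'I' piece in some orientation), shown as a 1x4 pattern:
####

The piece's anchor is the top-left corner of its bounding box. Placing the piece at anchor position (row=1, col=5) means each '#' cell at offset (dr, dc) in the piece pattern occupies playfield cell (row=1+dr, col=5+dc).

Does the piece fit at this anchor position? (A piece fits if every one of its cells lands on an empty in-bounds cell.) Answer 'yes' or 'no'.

Check each piece cell at anchor (1, 5):
  offset (0,0) -> (1,5): occupied ('#') -> FAIL
  offset (0,1) -> (1,6): empty -> OK
  offset (0,2) -> (1,7): out of bounds -> FAIL
  offset (0,3) -> (1,8): out of bounds -> FAIL
All cells valid: no

Answer: no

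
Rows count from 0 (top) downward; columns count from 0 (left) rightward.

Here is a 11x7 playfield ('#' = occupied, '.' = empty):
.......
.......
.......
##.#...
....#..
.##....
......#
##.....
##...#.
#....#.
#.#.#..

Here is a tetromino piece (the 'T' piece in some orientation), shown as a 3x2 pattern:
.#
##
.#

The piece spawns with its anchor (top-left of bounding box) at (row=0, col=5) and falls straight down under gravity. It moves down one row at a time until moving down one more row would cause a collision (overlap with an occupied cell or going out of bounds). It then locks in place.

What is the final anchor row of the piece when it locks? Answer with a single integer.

Spawn at (row=0, col=5). Try each row:
  row 0: fits
  row 1: fits
  row 2: fits
  row 3: fits
  row 4: blocked -> lock at row 3

Answer: 3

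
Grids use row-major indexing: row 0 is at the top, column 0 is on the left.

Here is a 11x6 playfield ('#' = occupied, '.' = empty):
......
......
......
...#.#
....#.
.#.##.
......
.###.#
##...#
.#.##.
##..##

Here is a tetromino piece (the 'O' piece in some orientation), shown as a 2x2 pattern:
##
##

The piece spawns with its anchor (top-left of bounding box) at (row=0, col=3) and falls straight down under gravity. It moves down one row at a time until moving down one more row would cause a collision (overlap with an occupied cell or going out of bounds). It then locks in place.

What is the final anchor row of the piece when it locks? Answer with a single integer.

Spawn at (row=0, col=3). Try each row:
  row 0: fits
  row 1: fits
  row 2: blocked -> lock at row 1

Answer: 1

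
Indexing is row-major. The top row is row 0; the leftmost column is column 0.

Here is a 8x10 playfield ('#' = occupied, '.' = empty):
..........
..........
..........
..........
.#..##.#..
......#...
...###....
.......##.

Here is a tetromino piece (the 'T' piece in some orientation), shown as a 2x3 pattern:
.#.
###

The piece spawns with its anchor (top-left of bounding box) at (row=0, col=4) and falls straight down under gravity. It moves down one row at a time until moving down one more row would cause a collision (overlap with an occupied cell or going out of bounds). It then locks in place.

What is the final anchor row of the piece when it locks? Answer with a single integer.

Answer: 2

Derivation:
Spawn at (row=0, col=4). Try each row:
  row 0: fits
  row 1: fits
  row 2: fits
  row 3: blocked -> lock at row 2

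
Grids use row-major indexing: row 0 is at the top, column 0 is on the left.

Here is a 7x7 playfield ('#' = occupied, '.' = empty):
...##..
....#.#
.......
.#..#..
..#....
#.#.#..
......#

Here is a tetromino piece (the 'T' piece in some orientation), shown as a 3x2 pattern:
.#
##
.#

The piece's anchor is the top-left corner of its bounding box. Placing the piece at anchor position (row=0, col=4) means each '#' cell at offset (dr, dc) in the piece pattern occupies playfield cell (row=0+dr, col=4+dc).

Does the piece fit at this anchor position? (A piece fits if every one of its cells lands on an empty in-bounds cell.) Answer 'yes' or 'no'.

Check each piece cell at anchor (0, 4):
  offset (0,1) -> (0,5): empty -> OK
  offset (1,0) -> (1,4): occupied ('#') -> FAIL
  offset (1,1) -> (1,5): empty -> OK
  offset (2,1) -> (2,5): empty -> OK
All cells valid: no

Answer: no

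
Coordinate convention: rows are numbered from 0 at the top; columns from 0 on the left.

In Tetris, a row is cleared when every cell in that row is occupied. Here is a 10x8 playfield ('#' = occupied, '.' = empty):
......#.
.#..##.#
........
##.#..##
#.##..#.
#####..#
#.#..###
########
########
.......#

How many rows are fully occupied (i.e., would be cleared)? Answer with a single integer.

Check each row:
  row 0: 7 empty cells -> not full
  row 1: 4 empty cells -> not full
  row 2: 8 empty cells -> not full
  row 3: 3 empty cells -> not full
  row 4: 4 empty cells -> not full
  row 5: 2 empty cells -> not full
  row 6: 3 empty cells -> not full
  row 7: 0 empty cells -> FULL (clear)
  row 8: 0 empty cells -> FULL (clear)
  row 9: 7 empty cells -> not full
Total rows cleared: 2

Answer: 2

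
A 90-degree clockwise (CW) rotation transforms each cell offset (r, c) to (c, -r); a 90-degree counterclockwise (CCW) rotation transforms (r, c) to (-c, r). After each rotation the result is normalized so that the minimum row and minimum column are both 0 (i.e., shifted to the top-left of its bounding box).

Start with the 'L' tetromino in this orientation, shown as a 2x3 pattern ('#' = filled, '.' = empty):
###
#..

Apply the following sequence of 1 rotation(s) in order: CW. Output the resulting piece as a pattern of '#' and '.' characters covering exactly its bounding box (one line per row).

Answer: ##
.#
.#

Derivation:
Start:
###
#..
After rotation 1 (CW):
##
.#
.#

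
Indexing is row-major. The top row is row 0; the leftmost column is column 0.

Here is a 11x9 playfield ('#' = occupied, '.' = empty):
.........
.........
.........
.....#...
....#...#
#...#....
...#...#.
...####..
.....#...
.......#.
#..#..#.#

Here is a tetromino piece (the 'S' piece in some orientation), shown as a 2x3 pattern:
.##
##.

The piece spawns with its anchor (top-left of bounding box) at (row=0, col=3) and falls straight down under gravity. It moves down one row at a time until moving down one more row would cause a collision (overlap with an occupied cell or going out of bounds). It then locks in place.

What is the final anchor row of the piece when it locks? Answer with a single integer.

Spawn at (row=0, col=3). Try each row:
  row 0: fits
  row 1: fits
  row 2: fits
  row 3: blocked -> lock at row 2

Answer: 2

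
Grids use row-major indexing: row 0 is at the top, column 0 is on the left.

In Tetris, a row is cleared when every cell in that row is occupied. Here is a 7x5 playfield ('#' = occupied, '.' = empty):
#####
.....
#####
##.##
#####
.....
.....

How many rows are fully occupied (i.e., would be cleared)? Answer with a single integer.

Answer: 3

Derivation:
Check each row:
  row 0: 0 empty cells -> FULL (clear)
  row 1: 5 empty cells -> not full
  row 2: 0 empty cells -> FULL (clear)
  row 3: 1 empty cell -> not full
  row 4: 0 empty cells -> FULL (clear)
  row 5: 5 empty cells -> not full
  row 6: 5 empty cells -> not full
Total rows cleared: 3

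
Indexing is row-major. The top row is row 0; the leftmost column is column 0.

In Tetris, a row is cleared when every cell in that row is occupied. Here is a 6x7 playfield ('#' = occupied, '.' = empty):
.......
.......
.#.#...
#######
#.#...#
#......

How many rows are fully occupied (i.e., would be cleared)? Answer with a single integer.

Check each row:
  row 0: 7 empty cells -> not full
  row 1: 7 empty cells -> not full
  row 2: 5 empty cells -> not full
  row 3: 0 empty cells -> FULL (clear)
  row 4: 4 empty cells -> not full
  row 5: 6 empty cells -> not full
Total rows cleared: 1

Answer: 1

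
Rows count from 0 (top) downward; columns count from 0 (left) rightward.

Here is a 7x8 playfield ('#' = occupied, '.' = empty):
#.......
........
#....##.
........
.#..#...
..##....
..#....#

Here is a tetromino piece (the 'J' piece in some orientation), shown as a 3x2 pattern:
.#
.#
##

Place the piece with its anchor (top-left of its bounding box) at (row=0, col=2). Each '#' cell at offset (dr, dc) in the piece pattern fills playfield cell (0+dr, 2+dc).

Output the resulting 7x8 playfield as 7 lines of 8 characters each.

Fill (0+0,2+1) = (0,3)
Fill (0+1,2+1) = (1,3)
Fill (0+2,2+0) = (2,2)
Fill (0+2,2+1) = (2,3)

Answer: #..#....
...#....
#.##.##.
........
.#..#...
..##....
..#....#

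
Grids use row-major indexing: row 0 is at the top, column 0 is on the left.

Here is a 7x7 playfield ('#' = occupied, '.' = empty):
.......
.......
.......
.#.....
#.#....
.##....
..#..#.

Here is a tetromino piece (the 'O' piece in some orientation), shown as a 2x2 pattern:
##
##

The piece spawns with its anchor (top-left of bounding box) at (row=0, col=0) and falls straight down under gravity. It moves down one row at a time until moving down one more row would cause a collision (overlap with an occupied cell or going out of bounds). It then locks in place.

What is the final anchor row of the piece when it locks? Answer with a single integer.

Answer: 1

Derivation:
Spawn at (row=0, col=0). Try each row:
  row 0: fits
  row 1: fits
  row 2: blocked -> lock at row 1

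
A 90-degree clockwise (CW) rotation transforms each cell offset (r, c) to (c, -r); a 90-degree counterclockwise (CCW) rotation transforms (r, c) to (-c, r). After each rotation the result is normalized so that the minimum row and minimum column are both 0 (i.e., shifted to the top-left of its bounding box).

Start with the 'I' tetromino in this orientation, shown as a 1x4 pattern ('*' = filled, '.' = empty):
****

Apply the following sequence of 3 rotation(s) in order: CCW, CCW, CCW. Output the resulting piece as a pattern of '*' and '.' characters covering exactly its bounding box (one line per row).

Answer: *
*
*
*

Derivation:
Start:
****
After rotation 1 (CCW):
*
*
*
*
After rotation 2 (CCW):
****
After rotation 3 (CCW):
*
*
*
*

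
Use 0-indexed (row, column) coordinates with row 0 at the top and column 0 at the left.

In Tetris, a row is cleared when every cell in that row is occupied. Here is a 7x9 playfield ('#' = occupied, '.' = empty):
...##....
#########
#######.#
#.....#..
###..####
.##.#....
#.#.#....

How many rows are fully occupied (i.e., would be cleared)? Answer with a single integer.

Check each row:
  row 0: 7 empty cells -> not full
  row 1: 0 empty cells -> FULL (clear)
  row 2: 1 empty cell -> not full
  row 3: 7 empty cells -> not full
  row 4: 2 empty cells -> not full
  row 5: 6 empty cells -> not full
  row 6: 6 empty cells -> not full
Total rows cleared: 1

Answer: 1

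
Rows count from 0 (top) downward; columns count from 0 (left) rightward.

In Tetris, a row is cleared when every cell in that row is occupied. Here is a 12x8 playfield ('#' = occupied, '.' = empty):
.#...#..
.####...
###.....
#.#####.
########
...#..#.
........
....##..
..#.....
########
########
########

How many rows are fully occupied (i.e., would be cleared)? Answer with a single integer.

Check each row:
  row 0: 6 empty cells -> not full
  row 1: 4 empty cells -> not full
  row 2: 5 empty cells -> not full
  row 3: 2 empty cells -> not full
  row 4: 0 empty cells -> FULL (clear)
  row 5: 6 empty cells -> not full
  row 6: 8 empty cells -> not full
  row 7: 6 empty cells -> not full
  row 8: 7 empty cells -> not full
  row 9: 0 empty cells -> FULL (clear)
  row 10: 0 empty cells -> FULL (clear)
  row 11: 0 empty cells -> FULL (clear)
Total rows cleared: 4

Answer: 4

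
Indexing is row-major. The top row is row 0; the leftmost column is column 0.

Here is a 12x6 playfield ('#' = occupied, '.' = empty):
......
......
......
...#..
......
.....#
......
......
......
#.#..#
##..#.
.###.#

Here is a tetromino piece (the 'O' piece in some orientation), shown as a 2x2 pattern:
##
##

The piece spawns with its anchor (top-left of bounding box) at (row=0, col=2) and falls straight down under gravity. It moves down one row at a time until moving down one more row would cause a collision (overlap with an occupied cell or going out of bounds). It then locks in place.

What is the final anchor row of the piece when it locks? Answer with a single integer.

Answer: 1

Derivation:
Spawn at (row=0, col=2). Try each row:
  row 0: fits
  row 1: fits
  row 2: blocked -> lock at row 1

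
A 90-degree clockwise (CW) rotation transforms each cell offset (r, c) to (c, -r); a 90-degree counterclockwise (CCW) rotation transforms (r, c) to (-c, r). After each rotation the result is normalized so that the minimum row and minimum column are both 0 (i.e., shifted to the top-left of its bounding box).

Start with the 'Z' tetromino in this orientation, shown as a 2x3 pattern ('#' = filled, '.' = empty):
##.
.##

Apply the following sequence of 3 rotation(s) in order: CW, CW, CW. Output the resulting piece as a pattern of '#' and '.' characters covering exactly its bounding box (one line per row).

Answer: .#
##
#.

Derivation:
Start:
##.
.##
After rotation 1 (CW):
.#
##
#.
After rotation 2 (CW):
##.
.##
After rotation 3 (CW):
.#
##
#.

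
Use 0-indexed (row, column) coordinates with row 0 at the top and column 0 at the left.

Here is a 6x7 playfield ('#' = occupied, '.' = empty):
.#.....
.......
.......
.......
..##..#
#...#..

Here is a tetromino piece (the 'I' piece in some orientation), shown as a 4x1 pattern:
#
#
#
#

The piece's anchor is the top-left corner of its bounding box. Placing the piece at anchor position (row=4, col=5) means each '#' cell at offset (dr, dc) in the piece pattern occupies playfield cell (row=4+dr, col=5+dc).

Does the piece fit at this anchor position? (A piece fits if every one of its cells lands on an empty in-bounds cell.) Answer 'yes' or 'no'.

Answer: no

Derivation:
Check each piece cell at anchor (4, 5):
  offset (0,0) -> (4,5): empty -> OK
  offset (1,0) -> (5,5): empty -> OK
  offset (2,0) -> (6,5): out of bounds -> FAIL
  offset (3,0) -> (7,5): out of bounds -> FAIL
All cells valid: no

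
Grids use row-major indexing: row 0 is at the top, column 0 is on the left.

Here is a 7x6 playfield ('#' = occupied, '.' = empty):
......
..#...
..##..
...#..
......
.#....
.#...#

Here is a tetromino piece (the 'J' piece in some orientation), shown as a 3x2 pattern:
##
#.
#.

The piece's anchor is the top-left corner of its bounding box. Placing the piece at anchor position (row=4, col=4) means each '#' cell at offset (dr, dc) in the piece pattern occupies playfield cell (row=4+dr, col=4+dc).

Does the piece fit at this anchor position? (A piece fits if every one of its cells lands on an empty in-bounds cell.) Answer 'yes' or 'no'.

Check each piece cell at anchor (4, 4):
  offset (0,0) -> (4,4): empty -> OK
  offset (0,1) -> (4,5): empty -> OK
  offset (1,0) -> (5,4): empty -> OK
  offset (2,0) -> (6,4): empty -> OK
All cells valid: yes

Answer: yes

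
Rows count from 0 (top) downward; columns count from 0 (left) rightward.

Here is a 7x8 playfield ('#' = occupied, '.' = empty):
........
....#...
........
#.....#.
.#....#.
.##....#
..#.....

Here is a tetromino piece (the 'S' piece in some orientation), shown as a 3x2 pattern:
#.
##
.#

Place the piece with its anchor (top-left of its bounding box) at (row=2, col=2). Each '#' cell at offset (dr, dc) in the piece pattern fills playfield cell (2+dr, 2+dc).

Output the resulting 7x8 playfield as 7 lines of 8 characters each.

Answer: ........
....#...
..#.....
#.##..#.
.#.#..#.
.##....#
..#.....

Derivation:
Fill (2+0,2+0) = (2,2)
Fill (2+1,2+0) = (3,2)
Fill (2+1,2+1) = (3,3)
Fill (2+2,2+1) = (4,3)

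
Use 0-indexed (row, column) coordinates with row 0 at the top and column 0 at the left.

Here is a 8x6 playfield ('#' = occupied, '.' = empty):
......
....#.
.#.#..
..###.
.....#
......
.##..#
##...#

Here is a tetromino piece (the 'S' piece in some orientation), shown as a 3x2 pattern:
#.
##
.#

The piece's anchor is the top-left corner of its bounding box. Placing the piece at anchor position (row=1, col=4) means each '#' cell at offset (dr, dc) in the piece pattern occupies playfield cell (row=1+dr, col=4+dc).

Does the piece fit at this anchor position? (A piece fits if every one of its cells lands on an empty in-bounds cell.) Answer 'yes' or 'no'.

Answer: no

Derivation:
Check each piece cell at anchor (1, 4):
  offset (0,0) -> (1,4): occupied ('#') -> FAIL
  offset (1,0) -> (2,4): empty -> OK
  offset (1,1) -> (2,5): empty -> OK
  offset (2,1) -> (3,5): empty -> OK
All cells valid: no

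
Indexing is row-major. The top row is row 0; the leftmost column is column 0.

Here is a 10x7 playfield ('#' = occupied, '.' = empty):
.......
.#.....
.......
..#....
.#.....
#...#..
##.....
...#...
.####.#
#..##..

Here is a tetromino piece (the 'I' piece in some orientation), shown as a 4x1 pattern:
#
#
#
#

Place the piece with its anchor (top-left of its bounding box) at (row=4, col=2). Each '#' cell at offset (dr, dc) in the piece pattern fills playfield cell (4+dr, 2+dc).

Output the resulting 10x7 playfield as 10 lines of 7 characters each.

Fill (4+0,2+0) = (4,2)
Fill (4+1,2+0) = (5,2)
Fill (4+2,2+0) = (6,2)
Fill (4+3,2+0) = (7,2)

Answer: .......
.#.....
.......
..#....
.##....
#.#.#..
###....
..##...
.####.#
#..##..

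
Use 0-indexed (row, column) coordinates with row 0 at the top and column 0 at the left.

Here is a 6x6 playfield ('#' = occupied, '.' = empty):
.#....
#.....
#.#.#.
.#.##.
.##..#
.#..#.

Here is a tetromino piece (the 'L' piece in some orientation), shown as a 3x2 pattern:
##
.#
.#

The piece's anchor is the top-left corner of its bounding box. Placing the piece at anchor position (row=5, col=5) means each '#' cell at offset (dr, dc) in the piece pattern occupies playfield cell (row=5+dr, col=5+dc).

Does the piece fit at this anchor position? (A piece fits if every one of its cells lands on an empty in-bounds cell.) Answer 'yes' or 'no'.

Answer: no

Derivation:
Check each piece cell at anchor (5, 5):
  offset (0,0) -> (5,5): empty -> OK
  offset (0,1) -> (5,6): out of bounds -> FAIL
  offset (1,1) -> (6,6): out of bounds -> FAIL
  offset (2,1) -> (7,6): out of bounds -> FAIL
All cells valid: no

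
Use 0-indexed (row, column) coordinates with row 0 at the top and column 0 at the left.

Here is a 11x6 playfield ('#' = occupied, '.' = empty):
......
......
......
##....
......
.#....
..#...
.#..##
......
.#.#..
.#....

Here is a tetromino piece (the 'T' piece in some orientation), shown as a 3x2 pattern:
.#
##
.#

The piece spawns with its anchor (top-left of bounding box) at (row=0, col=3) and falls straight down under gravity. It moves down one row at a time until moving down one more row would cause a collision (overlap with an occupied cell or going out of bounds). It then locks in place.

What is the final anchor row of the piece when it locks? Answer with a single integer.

Answer: 4

Derivation:
Spawn at (row=0, col=3). Try each row:
  row 0: fits
  row 1: fits
  row 2: fits
  row 3: fits
  row 4: fits
  row 5: blocked -> lock at row 4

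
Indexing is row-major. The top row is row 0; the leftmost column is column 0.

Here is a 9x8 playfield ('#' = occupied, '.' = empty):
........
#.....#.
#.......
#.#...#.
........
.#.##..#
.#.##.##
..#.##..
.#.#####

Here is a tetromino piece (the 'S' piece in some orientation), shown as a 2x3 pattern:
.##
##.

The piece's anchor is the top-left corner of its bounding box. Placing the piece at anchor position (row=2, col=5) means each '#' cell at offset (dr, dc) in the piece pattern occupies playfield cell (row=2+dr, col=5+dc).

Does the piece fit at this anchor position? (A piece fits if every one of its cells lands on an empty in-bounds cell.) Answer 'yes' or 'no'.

Answer: no

Derivation:
Check each piece cell at anchor (2, 5):
  offset (0,1) -> (2,6): empty -> OK
  offset (0,2) -> (2,7): empty -> OK
  offset (1,0) -> (3,5): empty -> OK
  offset (1,1) -> (3,6): occupied ('#') -> FAIL
All cells valid: no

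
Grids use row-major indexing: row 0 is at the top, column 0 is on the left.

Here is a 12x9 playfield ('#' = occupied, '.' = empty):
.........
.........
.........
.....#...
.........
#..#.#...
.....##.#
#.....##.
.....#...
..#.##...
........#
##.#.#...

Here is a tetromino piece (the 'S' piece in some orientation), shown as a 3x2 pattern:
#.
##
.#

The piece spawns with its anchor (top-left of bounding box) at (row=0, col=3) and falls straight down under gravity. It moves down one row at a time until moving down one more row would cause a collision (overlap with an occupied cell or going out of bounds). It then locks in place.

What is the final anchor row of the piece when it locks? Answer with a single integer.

Spawn at (row=0, col=3). Try each row:
  row 0: fits
  row 1: fits
  row 2: fits
  row 3: fits
  row 4: blocked -> lock at row 3

Answer: 3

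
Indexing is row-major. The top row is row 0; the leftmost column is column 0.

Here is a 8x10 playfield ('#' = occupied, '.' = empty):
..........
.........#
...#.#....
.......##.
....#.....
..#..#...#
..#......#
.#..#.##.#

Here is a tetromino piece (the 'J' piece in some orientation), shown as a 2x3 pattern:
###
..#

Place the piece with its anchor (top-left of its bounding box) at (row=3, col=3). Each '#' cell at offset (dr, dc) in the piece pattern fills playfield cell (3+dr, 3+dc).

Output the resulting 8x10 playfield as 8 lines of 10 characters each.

Answer: ..........
.........#
...#.#....
...###.##.
....##....
..#..#...#
..#......#
.#..#.##.#

Derivation:
Fill (3+0,3+0) = (3,3)
Fill (3+0,3+1) = (3,4)
Fill (3+0,3+2) = (3,5)
Fill (3+1,3+2) = (4,5)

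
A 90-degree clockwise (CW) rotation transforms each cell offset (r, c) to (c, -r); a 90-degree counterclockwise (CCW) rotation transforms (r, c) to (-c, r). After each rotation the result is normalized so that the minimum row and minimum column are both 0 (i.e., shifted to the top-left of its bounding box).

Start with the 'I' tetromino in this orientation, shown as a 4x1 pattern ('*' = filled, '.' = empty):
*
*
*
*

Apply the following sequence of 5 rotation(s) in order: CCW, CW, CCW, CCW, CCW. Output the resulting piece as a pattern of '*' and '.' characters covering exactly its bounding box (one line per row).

Start:
*
*
*
*
After rotation 1 (CCW):
****
After rotation 2 (CW):
*
*
*
*
After rotation 3 (CCW):
****
After rotation 4 (CCW):
*
*
*
*
After rotation 5 (CCW):
****

Answer: ****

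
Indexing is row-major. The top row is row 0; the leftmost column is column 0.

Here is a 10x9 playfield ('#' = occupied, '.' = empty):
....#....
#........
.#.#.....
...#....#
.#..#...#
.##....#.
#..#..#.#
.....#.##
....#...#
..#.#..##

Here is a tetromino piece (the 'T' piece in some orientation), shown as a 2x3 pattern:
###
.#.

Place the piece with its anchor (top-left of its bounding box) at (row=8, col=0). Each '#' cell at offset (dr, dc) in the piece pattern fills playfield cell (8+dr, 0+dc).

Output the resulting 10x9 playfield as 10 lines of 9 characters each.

Fill (8+0,0+0) = (8,0)
Fill (8+0,0+1) = (8,1)
Fill (8+0,0+2) = (8,2)
Fill (8+1,0+1) = (9,1)

Answer: ....#....
#........
.#.#.....
...#....#
.#..#...#
.##....#.
#..#..#.#
.....#.##
###.#...#
.##.#..##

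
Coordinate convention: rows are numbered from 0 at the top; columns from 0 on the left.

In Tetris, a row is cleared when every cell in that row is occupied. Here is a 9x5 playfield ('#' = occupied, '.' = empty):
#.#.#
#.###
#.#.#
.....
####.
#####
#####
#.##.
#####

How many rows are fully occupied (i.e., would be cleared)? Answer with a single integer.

Check each row:
  row 0: 2 empty cells -> not full
  row 1: 1 empty cell -> not full
  row 2: 2 empty cells -> not full
  row 3: 5 empty cells -> not full
  row 4: 1 empty cell -> not full
  row 5: 0 empty cells -> FULL (clear)
  row 6: 0 empty cells -> FULL (clear)
  row 7: 2 empty cells -> not full
  row 8: 0 empty cells -> FULL (clear)
Total rows cleared: 3

Answer: 3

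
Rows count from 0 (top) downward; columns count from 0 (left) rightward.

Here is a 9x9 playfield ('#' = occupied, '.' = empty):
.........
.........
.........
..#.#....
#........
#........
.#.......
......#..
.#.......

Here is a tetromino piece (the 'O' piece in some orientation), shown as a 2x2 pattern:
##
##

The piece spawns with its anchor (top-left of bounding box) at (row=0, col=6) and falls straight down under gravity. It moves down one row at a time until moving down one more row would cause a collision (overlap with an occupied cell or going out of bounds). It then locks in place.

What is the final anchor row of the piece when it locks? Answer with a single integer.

Answer: 5

Derivation:
Spawn at (row=0, col=6). Try each row:
  row 0: fits
  row 1: fits
  row 2: fits
  row 3: fits
  row 4: fits
  row 5: fits
  row 6: blocked -> lock at row 5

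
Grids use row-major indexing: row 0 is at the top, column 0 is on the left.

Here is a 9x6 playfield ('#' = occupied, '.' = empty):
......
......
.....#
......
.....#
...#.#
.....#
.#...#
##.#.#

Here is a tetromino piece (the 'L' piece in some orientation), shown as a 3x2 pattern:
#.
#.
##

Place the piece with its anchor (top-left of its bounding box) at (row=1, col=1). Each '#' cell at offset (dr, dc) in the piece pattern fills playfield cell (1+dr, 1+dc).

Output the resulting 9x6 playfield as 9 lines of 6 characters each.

Fill (1+0,1+0) = (1,1)
Fill (1+1,1+0) = (2,1)
Fill (1+2,1+0) = (3,1)
Fill (1+2,1+1) = (3,2)

Answer: ......
.#....
.#...#
.##...
.....#
...#.#
.....#
.#...#
##.#.#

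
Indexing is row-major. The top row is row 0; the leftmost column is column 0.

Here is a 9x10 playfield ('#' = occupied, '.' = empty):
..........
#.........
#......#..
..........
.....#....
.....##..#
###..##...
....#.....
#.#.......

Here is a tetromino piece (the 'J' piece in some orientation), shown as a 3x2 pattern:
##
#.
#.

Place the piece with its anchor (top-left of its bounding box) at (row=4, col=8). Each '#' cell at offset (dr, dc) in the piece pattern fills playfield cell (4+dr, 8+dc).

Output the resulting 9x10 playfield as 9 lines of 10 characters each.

Answer: ..........
#.........
#......#..
..........
.....#..##
.....##.##
###..##.#.
....#.....
#.#.......

Derivation:
Fill (4+0,8+0) = (4,8)
Fill (4+0,8+1) = (4,9)
Fill (4+1,8+0) = (5,8)
Fill (4+2,8+0) = (6,8)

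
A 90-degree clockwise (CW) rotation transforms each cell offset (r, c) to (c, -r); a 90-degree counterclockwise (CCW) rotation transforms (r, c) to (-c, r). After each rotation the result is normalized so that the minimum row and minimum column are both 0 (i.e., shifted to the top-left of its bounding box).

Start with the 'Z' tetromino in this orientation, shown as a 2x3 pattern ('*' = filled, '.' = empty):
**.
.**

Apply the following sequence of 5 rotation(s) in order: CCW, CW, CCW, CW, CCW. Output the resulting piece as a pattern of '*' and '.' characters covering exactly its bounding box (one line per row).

Start:
**.
.**
After rotation 1 (CCW):
.*
**
*.
After rotation 2 (CW):
**.
.**
After rotation 3 (CCW):
.*
**
*.
After rotation 4 (CW):
**.
.**
After rotation 5 (CCW):
.*
**
*.

Answer: .*
**
*.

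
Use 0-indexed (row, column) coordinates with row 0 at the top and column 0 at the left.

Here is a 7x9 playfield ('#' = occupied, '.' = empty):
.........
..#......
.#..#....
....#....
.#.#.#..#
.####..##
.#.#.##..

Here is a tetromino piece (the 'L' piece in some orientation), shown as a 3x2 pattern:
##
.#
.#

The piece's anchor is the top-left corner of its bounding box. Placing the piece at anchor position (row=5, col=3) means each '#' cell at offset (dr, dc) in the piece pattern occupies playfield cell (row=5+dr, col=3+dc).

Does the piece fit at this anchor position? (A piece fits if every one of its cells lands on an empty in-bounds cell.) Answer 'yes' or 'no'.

Check each piece cell at anchor (5, 3):
  offset (0,0) -> (5,3): occupied ('#') -> FAIL
  offset (0,1) -> (5,4): occupied ('#') -> FAIL
  offset (1,1) -> (6,4): empty -> OK
  offset (2,1) -> (7,4): out of bounds -> FAIL
All cells valid: no

Answer: no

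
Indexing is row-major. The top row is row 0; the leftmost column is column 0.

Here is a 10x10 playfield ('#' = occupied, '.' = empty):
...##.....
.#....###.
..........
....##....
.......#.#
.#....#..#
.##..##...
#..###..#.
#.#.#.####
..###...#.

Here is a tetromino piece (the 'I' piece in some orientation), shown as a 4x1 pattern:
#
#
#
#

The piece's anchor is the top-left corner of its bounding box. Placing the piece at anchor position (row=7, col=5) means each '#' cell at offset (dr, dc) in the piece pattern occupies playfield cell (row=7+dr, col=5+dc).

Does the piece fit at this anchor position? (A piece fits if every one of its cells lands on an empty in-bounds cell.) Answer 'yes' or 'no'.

Check each piece cell at anchor (7, 5):
  offset (0,0) -> (7,5): occupied ('#') -> FAIL
  offset (1,0) -> (8,5): empty -> OK
  offset (2,0) -> (9,5): empty -> OK
  offset (3,0) -> (10,5): out of bounds -> FAIL
All cells valid: no

Answer: no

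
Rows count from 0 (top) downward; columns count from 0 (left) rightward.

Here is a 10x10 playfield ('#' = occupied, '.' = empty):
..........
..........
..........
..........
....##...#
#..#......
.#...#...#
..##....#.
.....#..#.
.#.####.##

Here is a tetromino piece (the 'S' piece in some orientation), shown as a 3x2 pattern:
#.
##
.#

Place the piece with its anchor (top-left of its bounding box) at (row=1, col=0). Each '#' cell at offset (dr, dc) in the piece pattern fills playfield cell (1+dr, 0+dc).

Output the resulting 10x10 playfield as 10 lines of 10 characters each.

Fill (1+0,0+0) = (1,0)
Fill (1+1,0+0) = (2,0)
Fill (1+1,0+1) = (2,1)
Fill (1+2,0+1) = (3,1)

Answer: ..........
#.........
##........
.#........
....##...#
#..#......
.#...#...#
..##....#.
.....#..#.
.#.####.##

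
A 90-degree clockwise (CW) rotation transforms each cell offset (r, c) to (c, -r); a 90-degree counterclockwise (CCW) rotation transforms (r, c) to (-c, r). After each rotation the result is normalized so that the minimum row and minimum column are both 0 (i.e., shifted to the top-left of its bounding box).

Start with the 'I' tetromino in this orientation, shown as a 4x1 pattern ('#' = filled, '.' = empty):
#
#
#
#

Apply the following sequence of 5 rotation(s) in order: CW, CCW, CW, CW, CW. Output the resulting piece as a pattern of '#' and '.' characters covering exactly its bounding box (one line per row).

Answer: ####

Derivation:
Start:
#
#
#
#
After rotation 1 (CW):
####
After rotation 2 (CCW):
#
#
#
#
After rotation 3 (CW):
####
After rotation 4 (CW):
#
#
#
#
After rotation 5 (CW):
####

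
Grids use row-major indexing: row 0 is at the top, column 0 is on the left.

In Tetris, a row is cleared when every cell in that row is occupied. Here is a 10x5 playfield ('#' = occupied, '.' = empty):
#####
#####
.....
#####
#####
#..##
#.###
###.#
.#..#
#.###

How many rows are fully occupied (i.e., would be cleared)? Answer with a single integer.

Answer: 4

Derivation:
Check each row:
  row 0: 0 empty cells -> FULL (clear)
  row 1: 0 empty cells -> FULL (clear)
  row 2: 5 empty cells -> not full
  row 3: 0 empty cells -> FULL (clear)
  row 4: 0 empty cells -> FULL (clear)
  row 5: 2 empty cells -> not full
  row 6: 1 empty cell -> not full
  row 7: 1 empty cell -> not full
  row 8: 3 empty cells -> not full
  row 9: 1 empty cell -> not full
Total rows cleared: 4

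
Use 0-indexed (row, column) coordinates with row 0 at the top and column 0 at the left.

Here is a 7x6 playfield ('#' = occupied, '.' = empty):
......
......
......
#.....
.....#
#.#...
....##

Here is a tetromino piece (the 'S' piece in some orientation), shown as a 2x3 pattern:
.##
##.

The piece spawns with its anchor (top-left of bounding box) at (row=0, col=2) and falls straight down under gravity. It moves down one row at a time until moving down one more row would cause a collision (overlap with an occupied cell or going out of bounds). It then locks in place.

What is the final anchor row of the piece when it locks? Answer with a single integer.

Spawn at (row=0, col=2). Try each row:
  row 0: fits
  row 1: fits
  row 2: fits
  row 3: fits
  row 4: blocked -> lock at row 3

Answer: 3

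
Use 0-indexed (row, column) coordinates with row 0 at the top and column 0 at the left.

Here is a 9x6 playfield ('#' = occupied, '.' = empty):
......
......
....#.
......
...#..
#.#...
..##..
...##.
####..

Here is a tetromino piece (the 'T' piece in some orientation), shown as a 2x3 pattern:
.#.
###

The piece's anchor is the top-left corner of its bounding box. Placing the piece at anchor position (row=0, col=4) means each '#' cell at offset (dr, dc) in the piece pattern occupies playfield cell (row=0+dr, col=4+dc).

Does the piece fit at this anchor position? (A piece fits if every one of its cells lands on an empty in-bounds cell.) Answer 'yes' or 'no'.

Check each piece cell at anchor (0, 4):
  offset (0,1) -> (0,5): empty -> OK
  offset (1,0) -> (1,4): empty -> OK
  offset (1,1) -> (1,5): empty -> OK
  offset (1,2) -> (1,6): out of bounds -> FAIL
All cells valid: no

Answer: no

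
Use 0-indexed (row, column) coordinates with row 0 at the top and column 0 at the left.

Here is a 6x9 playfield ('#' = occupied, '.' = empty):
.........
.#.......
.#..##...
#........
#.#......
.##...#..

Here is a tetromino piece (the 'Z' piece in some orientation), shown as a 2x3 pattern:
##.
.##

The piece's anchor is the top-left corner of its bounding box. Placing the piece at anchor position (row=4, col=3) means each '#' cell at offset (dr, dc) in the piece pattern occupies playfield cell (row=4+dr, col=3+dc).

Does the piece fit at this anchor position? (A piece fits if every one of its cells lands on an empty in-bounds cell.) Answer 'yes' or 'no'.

Check each piece cell at anchor (4, 3):
  offset (0,0) -> (4,3): empty -> OK
  offset (0,1) -> (4,4): empty -> OK
  offset (1,1) -> (5,4): empty -> OK
  offset (1,2) -> (5,5): empty -> OK
All cells valid: yes

Answer: yes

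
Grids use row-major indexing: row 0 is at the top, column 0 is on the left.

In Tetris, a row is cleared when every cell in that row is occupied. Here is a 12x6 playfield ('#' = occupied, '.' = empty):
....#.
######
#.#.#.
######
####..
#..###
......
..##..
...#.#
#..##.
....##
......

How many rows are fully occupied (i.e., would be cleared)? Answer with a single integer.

Check each row:
  row 0: 5 empty cells -> not full
  row 1: 0 empty cells -> FULL (clear)
  row 2: 3 empty cells -> not full
  row 3: 0 empty cells -> FULL (clear)
  row 4: 2 empty cells -> not full
  row 5: 2 empty cells -> not full
  row 6: 6 empty cells -> not full
  row 7: 4 empty cells -> not full
  row 8: 4 empty cells -> not full
  row 9: 3 empty cells -> not full
  row 10: 4 empty cells -> not full
  row 11: 6 empty cells -> not full
Total rows cleared: 2

Answer: 2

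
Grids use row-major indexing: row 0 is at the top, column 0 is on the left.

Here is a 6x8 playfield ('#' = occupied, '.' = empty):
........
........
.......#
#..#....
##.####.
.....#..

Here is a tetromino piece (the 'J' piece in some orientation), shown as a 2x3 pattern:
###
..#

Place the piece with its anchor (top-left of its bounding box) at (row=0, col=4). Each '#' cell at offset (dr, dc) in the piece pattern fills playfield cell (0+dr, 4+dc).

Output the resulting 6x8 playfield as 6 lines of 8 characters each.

Answer: ....###.
......#.
.......#
#..#....
##.####.
.....#..

Derivation:
Fill (0+0,4+0) = (0,4)
Fill (0+0,4+1) = (0,5)
Fill (0+0,4+2) = (0,6)
Fill (0+1,4+2) = (1,6)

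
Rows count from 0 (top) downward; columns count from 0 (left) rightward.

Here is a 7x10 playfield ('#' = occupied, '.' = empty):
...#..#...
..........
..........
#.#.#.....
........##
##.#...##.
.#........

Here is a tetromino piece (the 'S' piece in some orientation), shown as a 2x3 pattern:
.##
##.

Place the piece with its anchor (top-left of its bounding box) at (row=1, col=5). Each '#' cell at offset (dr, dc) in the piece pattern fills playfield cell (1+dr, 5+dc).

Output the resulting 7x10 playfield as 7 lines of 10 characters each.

Fill (1+0,5+1) = (1,6)
Fill (1+0,5+2) = (1,7)
Fill (1+1,5+0) = (2,5)
Fill (1+1,5+1) = (2,6)

Answer: ...#..#...
......##..
.....##...
#.#.#.....
........##
##.#...##.
.#........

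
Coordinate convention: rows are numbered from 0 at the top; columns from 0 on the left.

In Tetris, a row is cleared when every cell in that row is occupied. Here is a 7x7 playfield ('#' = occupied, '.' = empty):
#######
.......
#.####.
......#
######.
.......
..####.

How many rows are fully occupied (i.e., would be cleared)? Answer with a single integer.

Answer: 1

Derivation:
Check each row:
  row 0: 0 empty cells -> FULL (clear)
  row 1: 7 empty cells -> not full
  row 2: 2 empty cells -> not full
  row 3: 6 empty cells -> not full
  row 4: 1 empty cell -> not full
  row 5: 7 empty cells -> not full
  row 6: 3 empty cells -> not full
Total rows cleared: 1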